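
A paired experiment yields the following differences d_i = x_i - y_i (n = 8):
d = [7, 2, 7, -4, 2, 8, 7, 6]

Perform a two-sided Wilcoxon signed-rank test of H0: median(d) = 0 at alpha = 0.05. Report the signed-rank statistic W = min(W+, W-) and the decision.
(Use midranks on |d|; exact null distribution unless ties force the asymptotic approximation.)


Step 1: Drop any zero differences (none here) and take |d_i|.
|d| = [7, 2, 7, 4, 2, 8, 7, 6]
Step 2: Midrank |d_i| (ties get averaged ranks).
ranks: |7|->6, |2|->1.5, |7|->6, |4|->3, |2|->1.5, |8|->8, |7|->6, |6|->4
Step 3: Attach original signs; sum ranks with positive sign and with negative sign.
W+ = 6 + 1.5 + 6 + 1.5 + 8 + 6 + 4 = 33
W- = 3 = 3
(Check: W+ + W- = 36 should equal n(n+1)/2 = 36.)
Step 4: Test statistic W = min(W+, W-) = 3.
Step 5: Ties in |d|, so use the tie-corrected normal approximation.
        E[W] = n(n+1)/4 = 8*9/4 = 18.
        Tie groups: |d|=2 (t=2), |d|=7 (t=3); sum(t^3 - t) = 30.
        Var[W] = n(n+1)(2n+1)/24 - sum(t^3-t)/48 = 1224/24 - 30/48 = 50.375.
        z = (W - E[W]) / sqrt(Var[W]) = (3 - 18) / 7.0975 = -2.1134.
        Two-sided p = 2*Phi(z) = 0.034566.
Step 6: alpha = 0.05. reject H0.

W+ = 33, W- = 3, W = min = 3, p = 0.034566, reject H0.


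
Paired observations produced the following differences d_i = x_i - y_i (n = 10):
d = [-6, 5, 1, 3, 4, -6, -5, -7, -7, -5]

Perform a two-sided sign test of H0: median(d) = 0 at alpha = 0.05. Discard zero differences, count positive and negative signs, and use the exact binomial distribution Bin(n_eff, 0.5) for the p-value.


Step 1: Discard zero differences. Original n = 10; n_eff = number of nonzero differences = 10.
Nonzero differences (with sign): -6, +5, +1, +3, +4, -6, -5, -7, -7, -5
Step 2: Count signs: positive = 4, negative = 6.
Step 3: Under H0: P(positive) = 0.5, so the number of positives S ~ Bin(10, 0.5).
Step 4: Two-sided exact p-value = sum of Bin(10,0.5) probabilities at or below the observed probability = 0.753906.
Step 5: alpha = 0.05. fail to reject H0.

n_eff = 10, pos = 4, neg = 6, p = 0.753906, fail to reject H0.


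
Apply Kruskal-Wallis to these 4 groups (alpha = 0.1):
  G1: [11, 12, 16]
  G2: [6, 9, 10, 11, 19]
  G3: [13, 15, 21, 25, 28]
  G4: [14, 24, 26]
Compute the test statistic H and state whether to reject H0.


Step 1: Combine all N = 16 observations and assign midranks.
sorted (value, group, rank): (6,G2,1), (9,G2,2), (10,G2,3), (11,G1,4.5), (11,G2,4.5), (12,G1,6), (13,G3,7), (14,G4,8), (15,G3,9), (16,G1,10), (19,G2,11), (21,G3,12), (24,G4,13), (25,G3,14), (26,G4,15), (28,G3,16)
Step 2: Sum ranks within each group.
R_1 = 20.5 (n_1 = 3)
R_2 = 21.5 (n_2 = 5)
R_3 = 58 (n_3 = 5)
R_4 = 36 (n_4 = 3)
Step 3: H = 12/(N(N+1)) * sum(R_i^2/n_i) - 3(N+1)
     = 12/(16*17) * (20.5^2/3 + 21.5^2/5 + 58^2/5 + 36^2/3) - 3*17
     = 0.044118 * 1337.33 - 51
     = 8.000000.
Step 4: Ties present; correction factor C = 1 - 6/(16^3 - 16) = 0.998529. Corrected H = 8.000000 / 0.998529 = 8.011782.
Step 5: Under H0, H ~ chi^2(3); p-value = 0.045769.
Step 6: alpha = 0.1. reject H0.

H = 8.0118, df = 3, p = 0.045769, reject H0.


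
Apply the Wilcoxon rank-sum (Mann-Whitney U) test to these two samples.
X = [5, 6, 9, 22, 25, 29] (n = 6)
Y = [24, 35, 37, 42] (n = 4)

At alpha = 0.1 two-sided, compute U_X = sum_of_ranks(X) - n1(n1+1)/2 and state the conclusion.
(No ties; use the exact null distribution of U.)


Step 1: Combine and sort all 10 observations; assign midranks.
sorted (value, group): (5,X), (6,X), (9,X), (22,X), (24,Y), (25,X), (29,X), (35,Y), (37,Y), (42,Y)
ranks: 5->1, 6->2, 9->3, 22->4, 24->5, 25->6, 29->7, 35->8, 37->9, 42->10
Step 2: Rank sum for X: R1 = 1 + 2 + 3 + 4 + 6 + 7 = 23.
Step 3: U_X = R1 - n1(n1+1)/2 = 23 - 6*7/2 = 23 - 21 = 2.
       U_Y = n1*n2 - U_X = 24 - 2 = 22.
Step 4: No ties, so the exact null distribution of U (based on enumerating the C(10,6) = 210 equally likely rank assignments) gives the two-sided p-value.
Step 5: p-value = 0.038095; compare to alpha = 0.1. reject H0.

U_X = 2, p = 0.038095, reject H0 at alpha = 0.1.


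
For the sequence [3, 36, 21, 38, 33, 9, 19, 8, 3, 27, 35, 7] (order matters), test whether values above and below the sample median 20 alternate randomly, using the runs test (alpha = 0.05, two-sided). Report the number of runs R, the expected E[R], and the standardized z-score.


Step 1: Compute median = 20; label A = above, B = below.
Labels in order: BAAAABBBBAAB  (n_A = 6, n_B = 6)
Step 2: Count runs R = 5.
Step 3: Under H0 (random ordering), E[R] = 2*n_A*n_B/(n_A+n_B) + 1 = 2*6*6/12 + 1 = 7.0000.
        Var[R] = 2*n_A*n_B*(2*n_A*n_B - n_A - n_B) / ((n_A+n_B)^2 * (n_A+n_B-1)) = 4320/1584 = 2.7273.
        SD[R] = 1.6514.
Step 4: Continuity-corrected z = (R + 0.5 - E[R]) / SD[R] = (5 + 0.5 - 7.0000) / 1.6514 = -0.9083.
Step 5: Two-sided p-value via normal approximation = 2*(1 - Phi(|z|)) = 0.363722.
Step 6: alpha = 0.05. fail to reject H0.

R = 5, z = -0.9083, p = 0.363722, fail to reject H0.


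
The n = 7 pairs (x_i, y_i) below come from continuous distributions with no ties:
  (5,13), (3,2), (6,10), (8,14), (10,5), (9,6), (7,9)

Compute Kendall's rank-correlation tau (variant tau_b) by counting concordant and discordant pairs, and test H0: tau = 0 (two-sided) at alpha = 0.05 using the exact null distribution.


Step 1: Enumerate the 21 unordered pairs (i,j) with i<j and classify each by sign(x_j-x_i) * sign(y_j-y_i).
  (1,2):dx=-2,dy=-11->C; (1,3):dx=+1,dy=-3->D; (1,4):dx=+3,dy=+1->C; (1,5):dx=+5,dy=-8->D
  (1,6):dx=+4,dy=-7->D; (1,7):dx=+2,dy=-4->D; (2,3):dx=+3,dy=+8->C; (2,4):dx=+5,dy=+12->C
  (2,5):dx=+7,dy=+3->C; (2,6):dx=+6,dy=+4->C; (2,7):dx=+4,dy=+7->C; (3,4):dx=+2,dy=+4->C
  (3,5):dx=+4,dy=-5->D; (3,6):dx=+3,dy=-4->D; (3,7):dx=+1,dy=-1->D; (4,5):dx=+2,dy=-9->D
  (4,6):dx=+1,dy=-8->D; (4,7):dx=-1,dy=-5->C; (5,6):dx=-1,dy=+1->D; (5,7):dx=-3,dy=+4->D
  (6,7):dx=-2,dy=+3->D
Step 2: C = 9, D = 12, total pairs = 21.
Step 3: tau = (C - D)/(n(n-1)/2) = (9 - 12)/21 = -0.142857.
Step 4: Exact two-sided p-value (enumerate n! = 5040 permutations of y under H0): p = 0.772619.
Step 5: alpha = 0.05. fail to reject H0.

tau_b = -0.1429 (C=9, D=12), p = 0.772619, fail to reject H0.


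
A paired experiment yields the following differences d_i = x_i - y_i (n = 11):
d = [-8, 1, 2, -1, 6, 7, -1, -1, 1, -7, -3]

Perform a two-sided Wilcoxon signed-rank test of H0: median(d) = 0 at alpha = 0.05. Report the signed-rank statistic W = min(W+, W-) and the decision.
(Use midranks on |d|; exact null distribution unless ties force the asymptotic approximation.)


Step 1: Drop any zero differences (none here) and take |d_i|.
|d| = [8, 1, 2, 1, 6, 7, 1, 1, 1, 7, 3]
Step 2: Midrank |d_i| (ties get averaged ranks).
ranks: |8|->11, |1|->3, |2|->6, |1|->3, |6|->8, |7|->9.5, |1|->3, |1|->3, |1|->3, |7|->9.5, |3|->7
Step 3: Attach original signs; sum ranks with positive sign and with negative sign.
W+ = 3 + 6 + 8 + 9.5 + 3 = 29.5
W- = 11 + 3 + 3 + 3 + 9.5 + 7 = 36.5
(Check: W+ + W- = 66 should equal n(n+1)/2 = 66.)
Step 4: Test statistic W = min(W+, W-) = 29.5.
Step 5: Ties in |d|, so use the tie-corrected normal approximation.
        E[W] = n(n+1)/4 = 11*12/4 = 33.
        Tie groups: |d|=1 (t=5), |d|=7 (t=2); sum(t^3 - t) = 126.
        Var[W] = n(n+1)(2n+1)/24 - sum(t^3-t)/48 = 3036/24 - 126/48 = 123.875.
        z = (W - E[W]) / sqrt(Var[W]) = (29.5 - 33) / 11.1299 = -0.3145.
        Two-sided p = 2*Phi(z) = 0.753166.
Step 6: alpha = 0.05. fail to reject H0.

W+ = 29.5, W- = 36.5, W = min = 29.5, p = 0.753166, fail to reject H0.


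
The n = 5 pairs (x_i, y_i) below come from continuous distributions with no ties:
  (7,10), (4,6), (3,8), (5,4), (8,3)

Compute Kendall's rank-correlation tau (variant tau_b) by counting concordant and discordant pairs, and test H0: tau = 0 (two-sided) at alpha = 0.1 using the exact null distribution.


Step 1: Enumerate the 10 unordered pairs (i,j) with i<j and classify each by sign(x_j-x_i) * sign(y_j-y_i).
  (1,2):dx=-3,dy=-4->C; (1,3):dx=-4,dy=-2->C; (1,4):dx=-2,dy=-6->C; (1,5):dx=+1,dy=-7->D
  (2,3):dx=-1,dy=+2->D; (2,4):dx=+1,dy=-2->D; (2,5):dx=+4,dy=-3->D; (3,4):dx=+2,dy=-4->D
  (3,5):dx=+5,dy=-5->D; (4,5):dx=+3,dy=-1->D
Step 2: C = 3, D = 7, total pairs = 10.
Step 3: tau = (C - D)/(n(n-1)/2) = (3 - 7)/10 = -0.400000.
Step 4: Exact two-sided p-value (enumerate n! = 120 permutations of y under H0): p = 0.483333.
Step 5: alpha = 0.1. fail to reject H0.

tau_b = -0.4000 (C=3, D=7), p = 0.483333, fail to reject H0.


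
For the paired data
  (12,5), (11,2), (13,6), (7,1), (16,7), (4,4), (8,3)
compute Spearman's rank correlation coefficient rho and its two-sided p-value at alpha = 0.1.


Step 1: Rank x and y separately (midranks; no ties here).
rank(x): 12->5, 11->4, 13->6, 7->2, 16->7, 4->1, 8->3
rank(y): 5->5, 2->2, 6->6, 1->1, 7->7, 4->4, 3->3
Step 2: d_i = R_x(i) - R_y(i); compute d_i^2.
  (5-5)^2=0, (4-2)^2=4, (6-6)^2=0, (2-1)^2=1, (7-7)^2=0, (1-4)^2=9, (3-3)^2=0
sum(d^2) = 14.
Step 3: rho = 1 - 6*14 / (7*(7^2 - 1)) = 1 - 84/336 = 0.750000.
Step 4: Under H0, t = rho * sqrt((n-2)/(1-rho^2)) = 2.5355 ~ t(5).
Step 5: Two-sided p-value from the t-distribution with 5 df = 0.052181.
Step 6: alpha = 0.1. reject H0.

rho = 0.7500, p = 0.052181, reject H0 at alpha = 0.1.


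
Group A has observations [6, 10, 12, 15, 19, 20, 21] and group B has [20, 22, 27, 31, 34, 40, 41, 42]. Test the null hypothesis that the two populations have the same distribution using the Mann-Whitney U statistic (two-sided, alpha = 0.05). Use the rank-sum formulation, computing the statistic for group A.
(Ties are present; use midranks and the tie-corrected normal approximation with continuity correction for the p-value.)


Step 1: Combine and sort all 15 observations; assign midranks.
sorted (value, group): (6,X), (10,X), (12,X), (15,X), (19,X), (20,X), (20,Y), (21,X), (22,Y), (27,Y), (31,Y), (34,Y), (40,Y), (41,Y), (42,Y)
ranks: 6->1, 10->2, 12->3, 15->4, 19->5, 20->6.5, 20->6.5, 21->8, 22->9, 27->10, 31->11, 34->12, 40->13, 41->14, 42->15
Step 2: Rank sum for X: R1 = 1 + 2 + 3 + 4 + 5 + 6.5 + 8 = 29.5.
Step 3: U_X = R1 - n1(n1+1)/2 = 29.5 - 7*8/2 = 29.5 - 28 = 1.5.
       U_Y = n1*n2 - U_X = 56 - 1.5 = 54.5.
Step 4: Ties are present, so use the tie-corrected normal approximation (with continuity correction) for the p-value.
Step 5: p-value = 0.002599; compare to alpha = 0.05. reject H0.

U_X = 1.5, p = 0.002599, reject H0 at alpha = 0.05.


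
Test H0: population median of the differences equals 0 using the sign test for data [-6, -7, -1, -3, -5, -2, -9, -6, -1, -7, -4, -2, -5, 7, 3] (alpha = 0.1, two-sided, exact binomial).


Step 1: Discard zero differences. Original n = 15; n_eff = number of nonzero differences = 15.
Nonzero differences (with sign): -6, -7, -1, -3, -5, -2, -9, -6, -1, -7, -4, -2, -5, +7, +3
Step 2: Count signs: positive = 2, negative = 13.
Step 3: Under H0: P(positive) = 0.5, so the number of positives S ~ Bin(15, 0.5).
Step 4: Two-sided exact p-value = sum of Bin(15,0.5) probabilities at or below the observed probability = 0.007385.
Step 5: alpha = 0.1. reject H0.

n_eff = 15, pos = 2, neg = 13, p = 0.007385, reject H0.


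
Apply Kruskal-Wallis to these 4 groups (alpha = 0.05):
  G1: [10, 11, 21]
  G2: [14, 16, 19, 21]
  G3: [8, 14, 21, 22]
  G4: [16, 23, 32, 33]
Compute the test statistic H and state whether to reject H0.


Step 1: Combine all N = 15 observations and assign midranks.
sorted (value, group, rank): (8,G3,1), (10,G1,2), (11,G1,3), (14,G2,4.5), (14,G3,4.5), (16,G2,6.5), (16,G4,6.5), (19,G2,8), (21,G1,10), (21,G2,10), (21,G3,10), (22,G3,12), (23,G4,13), (32,G4,14), (33,G4,15)
Step 2: Sum ranks within each group.
R_1 = 15 (n_1 = 3)
R_2 = 29 (n_2 = 4)
R_3 = 27.5 (n_3 = 4)
R_4 = 48.5 (n_4 = 4)
Step 3: H = 12/(N(N+1)) * sum(R_i^2/n_i) - 3(N+1)
     = 12/(15*16) * (15^2/3 + 29^2/4 + 27.5^2/4 + 48.5^2/4) - 3*16
     = 0.050000 * 1062.38 - 48
     = 5.118750.
Step 4: Ties present; correction factor C = 1 - 36/(15^3 - 15) = 0.989286. Corrected H = 5.118750 / 0.989286 = 5.174188.
Step 5: Under H0, H ~ chi^2(3); p-value = 0.159478.
Step 6: alpha = 0.05. fail to reject H0.

H = 5.1742, df = 3, p = 0.159478, fail to reject H0.


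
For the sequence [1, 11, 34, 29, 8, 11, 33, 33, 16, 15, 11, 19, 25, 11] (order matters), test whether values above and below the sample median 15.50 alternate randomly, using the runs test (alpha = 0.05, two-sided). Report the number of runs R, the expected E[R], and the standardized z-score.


Step 1: Compute median = 15.50; label A = above, B = below.
Labels in order: BBAABBAAABBAAB  (n_A = 7, n_B = 7)
Step 2: Count runs R = 7.
Step 3: Under H0 (random ordering), E[R] = 2*n_A*n_B/(n_A+n_B) + 1 = 2*7*7/14 + 1 = 8.0000.
        Var[R] = 2*n_A*n_B*(2*n_A*n_B - n_A - n_B) / ((n_A+n_B)^2 * (n_A+n_B-1)) = 8232/2548 = 3.2308.
        SD[R] = 1.7974.
Step 4: Continuity-corrected z = (R + 0.5 - E[R]) / SD[R] = (7 + 0.5 - 8.0000) / 1.7974 = -0.2782.
Step 5: Two-sided p-value via normal approximation = 2*(1 - Phi(|z|)) = 0.780879.
Step 6: alpha = 0.05. fail to reject H0.

R = 7, z = -0.2782, p = 0.780879, fail to reject H0.


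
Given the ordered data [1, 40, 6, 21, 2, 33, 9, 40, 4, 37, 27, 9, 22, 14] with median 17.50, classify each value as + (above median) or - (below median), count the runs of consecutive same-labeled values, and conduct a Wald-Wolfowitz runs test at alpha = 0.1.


Step 1: Compute median = 17.50; label A = above, B = below.
Labels in order: BABABABABAABAB  (n_A = 7, n_B = 7)
Step 2: Count runs R = 13.
Step 3: Under H0 (random ordering), E[R] = 2*n_A*n_B/(n_A+n_B) + 1 = 2*7*7/14 + 1 = 8.0000.
        Var[R] = 2*n_A*n_B*(2*n_A*n_B - n_A - n_B) / ((n_A+n_B)^2 * (n_A+n_B-1)) = 8232/2548 = 3.2308.
        SD[R] = 1.7974.
Step 4: Continuity-corrected z = (R - 0.5 - E[R]) / SD[R] = (13 - 0.5 - 8.0000) / 1.7974 = 2.5036.
Step 5: Two-sided p-value via normal approximation = 2*(1 - Phi(|z|)) = 0.012295.
Step 6: alpha = 0.1. reject H0.

R = 13, z = 2.5036, p = 0.012295, reject H0.


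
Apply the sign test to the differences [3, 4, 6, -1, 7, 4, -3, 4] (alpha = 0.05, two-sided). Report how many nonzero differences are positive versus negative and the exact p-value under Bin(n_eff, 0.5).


Step 1: Discard zero differences. Original n = 8; n_eff = number of nonzero differences = 8.
Nonzero differences (with sign): +3, +4, +6, -1, +7, +4, -3, +4
Step 2: Count signs: positive = 6, negative = 2.
Step 3: Under H0: P(positive) = 0.5, so the number of positives S ~ Bin(8, 0.5).
Step 4: Two-sided exact p-value = sum of Bin(8,0.5) probabilities at or below the observed probability = 0.289062.
Step 5: alpha = 0.05. fail to reject H0.

n_eff = 8, pos = 6, neg = 2, p = 0.289062, fail to reject H0.


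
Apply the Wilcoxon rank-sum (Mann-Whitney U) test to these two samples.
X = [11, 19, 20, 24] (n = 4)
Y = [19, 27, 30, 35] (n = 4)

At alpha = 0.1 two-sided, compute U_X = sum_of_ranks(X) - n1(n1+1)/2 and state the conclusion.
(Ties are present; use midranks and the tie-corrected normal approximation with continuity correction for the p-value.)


Step 1: Combine and sort all 8 observations; assign midranks.
sorted (value, group): (11,X), (19,X), (19,Y), (20,X), (24,X), (27,Y), (30,Y), (35,Y)
ranks: 11->1, 19->2.5, 19->2.5, 20->4, 24->5, 27->6, 30->7, 35->8
Step 2: Rank sum for X: R1 = 1 + 2.5 + 4 + 5 = 12.5.
Step 3: U_X = R1 - n1(n1+1)/2 = 12.5 - 4*5/2 = 12.5 - 10 = 2.5.
       U_Y = n1*n2 - U_X = 16 - 2.5 = 13.5.
Step 4: Ties are present, so use the tie-corrected normal approximation (with continuity correction) for the p-value.
Step 5: p-value = 0.146489; compare to alpha = 0.1. fail to reject H0.

U_X = 2.5, p = 0.146489, fail to reject H0 at alpha = 0.1.


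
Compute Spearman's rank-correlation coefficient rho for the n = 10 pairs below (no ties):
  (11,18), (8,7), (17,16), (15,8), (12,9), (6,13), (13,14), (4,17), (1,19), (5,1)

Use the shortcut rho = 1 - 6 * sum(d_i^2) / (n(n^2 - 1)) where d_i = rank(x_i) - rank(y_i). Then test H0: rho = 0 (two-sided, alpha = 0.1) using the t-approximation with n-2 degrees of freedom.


Step 1: Rank x and y separately (midranks; no ties here).
rank(x): 11->6, 8->5, 17->10, 15->9, 12->7, 6->4, 13->8, 4->2, 1->1, 5->3
rank(y): 18->9, 7->2, 16->7, 8->3, 9->4, 13->5, 14->6, 17->8, 19->10, 1->1
Step 2: d_i = R_x(i) - R_y(i); compute d_i^2.
  (6-9)^2=9, (5-2)^2=9, (10-7)^2=9, (9-3)^2=36, (7-4)^2=9, (4-5)^2=1, (8-6)^2=4, (2-8)^2=36, (1-10)^2=81, (3-1)^2=4
sum(d^2) = 198.
Step 3: rho = 1 - 6*198 / (10*(10^2 - 1)) = 1 - 1188/990 = -0.200000.
Step 4: Under H0, t = rho * sqrt((n-2)/(1-rho^2)) = -0.5774 ~ t(8).
Step 5: Two-sided p-value from the t-distribution with 8 df = 0.579584.
Step 6: alpha = 0.1. fail to reject H0.

rho = -0.2000, p = 0.579584, fail to reject H0 at alpha = 0.1.


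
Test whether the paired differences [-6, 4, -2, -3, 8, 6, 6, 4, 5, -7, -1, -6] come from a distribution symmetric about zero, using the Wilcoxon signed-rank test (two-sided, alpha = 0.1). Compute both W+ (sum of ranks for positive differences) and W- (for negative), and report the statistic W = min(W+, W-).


Step 1: Drop any zero differences (none here) and take |d_i|.
|d| = [6, 4, 2, 3, 8, 6, 6, 4, 5, 7, 1, 6]
Step 2: Midrank |d_i| (ties get averaged ranks).
ranks: |6|->8.5, |4|->4.5, |2|->2, |3|->3, |8|->12, |6|->8.5, |6|->8.5, |4|->4.5, |5|->6, |7|->11, |1|->1, |6|->8.5
Step 3: Attach original signs; sum ranks with positive sign and with negative sign.
W+ = 4.5 + 12 + 8.5 + 8.5 + 4.5 + 6 = 44
W- = 8.5 + 2 + 3 + 11 + 1 + 8.5 = 34
(Check: W+ + W- = 78 should equal n(n+1)/2 = 78.)
Step 4: Test statistic W = min(W+, W-) = 34.
Step 5: Ties in |d|, so use the tie-corrected normal approximation.
        E[W] = n(n+1)/4 = 12*13/4 = 39.
        Tie groups: |d|=4 (t=2), |d|=6 (t=4); sum(t^3 - t) = 66.
        Var[W] = n(n+1)(2n+1)/24 - sum(t^3-t)/48 = 3900/24 - 66/48 = 161.125.
        z = (W - E[W]) / sqrt(Var[W]) = (34 - 39) / 12.6935 = -0.3939.
        Two-sided p = 2*Phi(z) = 0.693653.
Step 6: alpha = 0.1. fail to reject H0.

W+ = 44, W- = 34, W = min = 34, p = 0.693653, fail to reject H0.


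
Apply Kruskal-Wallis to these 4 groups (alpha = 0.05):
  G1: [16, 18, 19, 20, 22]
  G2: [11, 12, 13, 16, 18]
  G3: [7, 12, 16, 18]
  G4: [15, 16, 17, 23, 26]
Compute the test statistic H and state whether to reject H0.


Step 1: Combine all N = 19 observations and assign midranks.
sorted (value, group, rank): (7,G3,1), (11,G2,2), (12,G2,3.5), (12,G3,3.5), (13,G2,5), (15,G4,6), (16,G1,8.5), (16,G2,8.5), (16,G3,8.5), (16,G4,8.5), (17,G4,11), (18,G1,13), (18,G2,13), (18,G3,13), (19,G1,15), (20,G1,16), (22,G1,17), (23,G4,18), (26,G4,19)
Step 2: Sum ranks within each group.
R_1 = 69.5 (n_1 = 5)
R_2 = 32 (n_2 = 5)
R_3 = 26 (n_3 = 4)
R_4 = 62.5 (n_4 = 5)
Step 3: H = 12/(N(N+1)) * sum(R_i^2/n_i) - 3(N+1)
     = 12/(19*20) * (69.5^2/5 + 32^2/5 + 26^2/4 + 62.5^2/5) - 3*20
     = 0.031579 * 2121.1 - 60
     = 6.982105.
Step 4: Ties present; correction factor C = 1 - 90/(19^3 - 19) = 0.986842. Corrected H = 6.982105 / 0.986842 = 7.075200.
Step 5: Under H0, H ~ chi^2(3); p-value = 0.069539.
Step 6: alpha = 0.05. fail to reject H0.

H = 7.0752, df = 3, p = 0.069539, fail to reject H0.


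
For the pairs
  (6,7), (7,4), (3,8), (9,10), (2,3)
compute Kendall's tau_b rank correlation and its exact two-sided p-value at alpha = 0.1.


Step 1: Enumerate the 10 unordered pairs (i,j) with i<j and classify each by sign(x_j-x_i) * sign(y_j-y_i).
  (1,2):dx=+1,dy=-3->D; (1,3):dx=-3,dy=+1->D; (1,4):dx=+3,dy=+3->C; (1,5):dx=-4,dy=-4->C
  (2,3):dx=-4,dy=+4->D; (2,4):dx=+2,dy=+6->C; (2,5):dx=-5,dy=-1->C; (3,4):dx=+6,dy=+2->C
  (3,5):dx=-1,dy=-5->C; (4,5):dx=-7,dy=-7->C
Step 2: C = 7, D = 3, total pairs = 10.
Step 3: tau = (C - D)/(n(n-1)/2) = (7 - 3)/10 = 0.400000.
Step 4: Exact two-sided p-value (enumerate n! = 120 permutations of y under H0): p = 0.483333.
Step 5: alpha = 0.1. fail to reject H0.

tau_b = 0.4000 (C=7, D=3), p = 0.483333, fail to reject H0.


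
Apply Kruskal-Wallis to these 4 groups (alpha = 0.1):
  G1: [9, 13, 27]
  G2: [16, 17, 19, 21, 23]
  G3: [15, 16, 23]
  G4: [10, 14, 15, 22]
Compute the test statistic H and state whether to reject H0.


Step 1: Combine all N = 15 observations and assign midranks.
sorted (value, group, rank): (9,G1,1), (10,G4,2), (13,G1,3), (14,G4,4), (15,G3,5.5), (15,G4,5.5), (16,G2,7.5), (16,G3,7.5), (17,G2,9), (19,G2,10), (21,G2,11), (22,G4,12), (23,G2,13.5), (23,G3,13.5), (27,G1,15)
Step 2: Sum ranks within each group.
R_1 = 19 (n_1 = 3)
R_2 = 51 (n_2 = 5)
R_3 = 26.5 (n_3 = 3)
R_4 = 23.5 (n_4 = 4)
Step 3: H = 12/(N(N+1)) * sum(R_i^2/n_i) - 3(N+1)
     = 12/(15*16) * (19^2/3 + 51^2/5 + 26.5^2/3 + 23.5^2/4) - 3*16
     = 0.050000 * 1012.68 - 48
     = 2.633958.
Step 4: Ties present; correction factor C = 1 - 18/(15^3 - 15) = 0.994643. Corrected H = 2.633958 / 0.994643 = 2.648145.
Step 5: Under H0, H ~ chi^2(3); p-value = 0.449112.
Step 6: alpha = 0.1. fail to reject H0.

H = 2.6481, df = 3, p = 0.449112, fail to reject H0.


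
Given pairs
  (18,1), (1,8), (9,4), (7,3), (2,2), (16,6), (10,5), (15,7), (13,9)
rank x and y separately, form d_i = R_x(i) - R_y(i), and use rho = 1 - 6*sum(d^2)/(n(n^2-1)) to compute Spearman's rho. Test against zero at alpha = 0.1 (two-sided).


Step 1: Rank x and y separately (midranks; no ties here).
rank(x): 18->9, 1->1, 9->4, 7->3, 2->2, 16->8, 10->5, 15->7, 13->6
rank(y): 1->1, 8->8, 4->4, 3->3, 2->2, 6->6, 5->5, 7->7, 9->9
Step 2: d_i = R_x(i) - R_y(i); compute d_i^2.
  (9-1)^2=64, (1-8)^2=49, (4-4)^2=0, (3-3)^2=0, (2-2)^2=0, (8-6)^2=4, (5-5)^2=0, (7-7)^2=0, (6-9)^2=9
sum(d^2) = 126.
Step 3: rho = 1 - 6*126 / (9*(9^2 - 1)) = 1 - 756/720 = -0.050000.
Step 4: Under H0, t = rho * sqrt((n-2)/(1-rho^2)) = -0.1325 ~ t(7).
Step 5: Two-sided p-value from the t-distribution with 7 df = 0.898353.
Step 6: alpha = 0.1. fail to reject H0.

rho = -0.0500, p = 0.898353, fail to reject H0 at alpha = 0.1.


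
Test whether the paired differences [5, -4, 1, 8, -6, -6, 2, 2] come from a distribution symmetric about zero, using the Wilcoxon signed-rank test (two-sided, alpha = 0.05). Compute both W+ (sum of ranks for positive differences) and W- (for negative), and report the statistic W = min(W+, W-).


Step 1: Drop any zero differences (none here) and take |d_i|.
|d| = [5, 4, 1, 8, 6, 6, 2, 2]
Step 2: Midrank |d_i| (ties get averaged ranks).
ranks: |5|->5, |4|->4, |1|->1, |8|->8, |6|->6.5, |6|->6.5, |2|->2.5, |2|->2.5
Step 3: Attach original signs; sum ranks with positive sign and with negative sign.
W+ = 5 + 1 + 8 + 2.5 + 2.5 = 19
W- = 4 + 6.5 + 6.5 = 17
(Check: W+ + W- = 36 should equal n(n+1)/2 = 36.)
Step 4: Test statistic W = min(W+, W-) = 17.
Step 5: Ties in |d|, so use the tie-corrected normal approximation.
        E[W] = n(n+1)/4 = 8*9/4 = 18.
        Tie groups: |d|=2 (t=2), |d|=6 (t=2); sum(t^3 - t) = 12.
        Var[W] = n(n+1)(2n+1)/24 - sum(t^3-t)/48 = 1224/24 - 12/48 = 50.75.
        z = (W - E[W]) / sqrt(Var[W]) = (17 - 18) / 7.1239 = -0.1404.
        Two-sided p = 2*Phi(z) = 0.888366.
Step 6: alpha = 0.05. fail to reject H0.

W+ = 19, W- = 17, W = min = 17, p = 0.888366, fail to reject H0.


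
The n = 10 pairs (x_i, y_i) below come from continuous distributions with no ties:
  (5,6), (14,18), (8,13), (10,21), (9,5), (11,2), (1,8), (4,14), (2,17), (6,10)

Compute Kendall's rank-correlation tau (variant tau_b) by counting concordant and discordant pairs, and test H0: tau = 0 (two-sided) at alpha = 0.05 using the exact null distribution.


Step 1: Enumerate the 45 unordered pairs (i,j) with i<j and classify each by sign(x_j-x_i) * sign(y_j-y_i).
  (1,2):dx=+9,dy=+12->C; (1,3):dx=+3,dy=+7->C; (1,4):dx=+5,dy=+15->C; (1,5):dx=+4,dy=-1->D
  (1,6):dx=+6,dy=-4->D; (1,7):dx=-4,dy=+2->D; (1,8):dx=-1,dy=+8->D; (1,9):dx=-3,dy=+11->D
  (1,10):dx=+1,dy=+4->C; (2,3):dx=-6,dy=-5->C; (2,4):dx=-4,dy=+3->D; (2,5):dx=-5,dy=-13->C
  (2,6):dx=-3,dy=-16->C; (2,7):dx=-13,dy=-10->C; (2,8):dx=-10,dy=-4->C; (2,9):dx=-12,dy=-1->C
  (2,10):dx=-8,dy=-8->C; (3,4):dx=+2,dy=+8->C; (3,5):dx=+1,dy=-8->D; (3,6):dx=+3,dy=-11->D
  (3,7):dx=-7,dy=-5->C; (3,8):dx=-4,dy=+1->D; (3,9):dx=-6,dy=+4->D; (3,10):dx=-2,dy=-3->C
  (4,5):dx=-1,dy=-16->C; (4,6):dx=+1,dy=-19->D; (4,7):dx=-9,dy=-13->C; (4,8):dx=-6,dy=-7->C
  (4,9):dx=-8,dy=-4->C; (4,10):dx=-4,dy=-11->C; (5,6):dx=+2,dy=-3->D; (5,7):dx=-8,dy=+3->D
  (5,8):dx=-5,dy=+9->D; (5,9):dx=-7,dy=+12->D; (5,10):dx=-3,dy=+5->D; (6,7):dx=-10,dy=+6->D
  (6,8):dx=-7,dy=+12->D; (6,9):dx=-9,dy=+15->D; (6,10):dx=-5,dy=+8->D; (7,8):dx=+3,dy=+6->C
  (7,9):dx=+1,dy=+9->C; (7,10):dx=+5,dy=+2->C; (8,9):dx=-2,dy=+3->D; (8,10):dx=+2,dy=-4->D
  (9,10):dx=+4,dy=-7->D
Step 2: C = 22, D = 23, total pairs = 45.
Step 3: tau = (C - D)/(n(n-1)/2) = (22 - 23)/45 = -0.022222.
Step 4: Exact two-sided p-value (enumerate n! = 3628800 permutations of y under H0): p = 1.000000.
Step 5: alpha = 0.05. fail to reject H0.

tau_b = -0.0222 (C=22, D=23), p = 1.000000, fail to reject H0.


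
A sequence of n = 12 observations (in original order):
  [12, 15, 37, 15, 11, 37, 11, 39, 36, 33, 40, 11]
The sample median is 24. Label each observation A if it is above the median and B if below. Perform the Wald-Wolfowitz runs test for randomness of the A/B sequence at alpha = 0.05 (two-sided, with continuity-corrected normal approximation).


Step 1: Compute median = 24; label A = above, B = below.
Labels in order: BBABBABAAAAB  (n_A = 6, n_B = 6)
Step 2: Count runs R = 7.
Step 3: Under H0 (random ordering), E[R] = 2*n_A*n_B/(n_A+n_B) + 1 = 2*6*6/12 + 1 = 7.0000.
        Var[R] = 2*n_A*n_B*(2*n_A*n_B - n_A - n_B) / ((n_A+n_B)^2 * (n_A+n_B-1)) = 4320/1584 = 2.7273.
        SD[R] = 1.6514.
Step 4: R = E[R], so z = 0 with no continuity correction.
Step 5: Two-sided p-value via normal approximation = 2*(1 - Phi(|z|)) = 1.000000.
Step 6: alpha = 0.05. fail to reject H0.

R = 7, z = 0.0000, p = 1.000000, fail to reject H0.


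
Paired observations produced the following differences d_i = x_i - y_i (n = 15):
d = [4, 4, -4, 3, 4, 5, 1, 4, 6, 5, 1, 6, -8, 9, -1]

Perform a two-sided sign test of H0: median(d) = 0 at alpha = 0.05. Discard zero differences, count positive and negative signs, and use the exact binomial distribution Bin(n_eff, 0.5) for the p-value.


Step 1: Discard zero differences. Original n = 15; n_eff = number of nonzero differences = 15.
Nonzero differences (with sign): +4, +4, -4, +3, +4, +5, +1, +4, +6, +5, +1, +6, -8, +9, -1
Step 2: Count signs: positive = 12, negative = 3.
Step 3: Under H0: P(positive) = 0.5, so the number of positives S ~ Bin(15, 0.5).
Step 4: Two-sided exact p-value = sum of Bin(15,0.5) probabilities at or below the observed probability = 0.035156.
Step 5: alpha = 0.05. reject H0.

n_eff = 15, pos = 12, neg = 3, p = 0.035156, reject H0.


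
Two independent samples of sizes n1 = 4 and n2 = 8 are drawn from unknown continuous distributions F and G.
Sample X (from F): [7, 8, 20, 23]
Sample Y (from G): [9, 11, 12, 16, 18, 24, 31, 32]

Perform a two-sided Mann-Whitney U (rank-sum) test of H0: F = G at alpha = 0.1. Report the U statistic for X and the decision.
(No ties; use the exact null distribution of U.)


Step 1: Combine and sort all 12 observations; assign midranks.
sorted (value, group): (7,X), (8,X), (9,Y), (11,Y), (12,Y), (16,Y), (18,Y), (20,X), (23,X), (24,Y), (31,Y), (32,Y)
ranks: 7->1, 8->2, 9->3, 11->4, 12->5, 16->6, 18->7, 20->8, 23->9, 24->10, 31->11, 32->12
Step 2: Rank sum for X: R1 = 1 + 2 + 8 + 9 = 20.
Step 3: U_X = R1 - n1(n1+1)/2 = 20 - 4*5/2 = 20 - 10 = 10.
       U_Y = n1*n2 - U_X = 32 - 10 = 22.
Step 4: No ties, so the exact null distribution of U (based on enumerating the C(12,4) = 495 equally likely rank assignments) gives the two-sided p-value.
Step 5: p-value = 0.367677; compare to alpha = 0.1. fail to reject H0.

U_X = 10, p = 0.367677, fail to reject H0 at alpha = 0.1.


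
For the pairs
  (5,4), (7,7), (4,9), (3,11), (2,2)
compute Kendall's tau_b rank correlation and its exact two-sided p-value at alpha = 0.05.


Step 1: Enumerate the 10 unordered pairs (i,j) with i<j and classify each by sign(x_j-x_i) * sign(y_j-y_i).
  (1,2):dx=+2,dy=+3->C; (1,3):dx=-1,dy=+5->D; (1,4):dx=-2,dy=+7->D; (1,5):dx=-3,dy=-2->C
  (2,3):dx=-3,dy=+2->D; (2,4):dx=-4,dy=+4->D; (2,5):dx=-5,dy=-5->C; (3,4):dx=-1,dy=+2->D
  (3,5):dx=-2,dy=-7->C; (4,5):dx=-1,dy=-9->C
Step 2: C = 5, D = 5, total pairs = 10.
Step 3: tau = (C - D)/(n(n-1)/2) = (5 - 5)/10 = 0.000000.
Step 4: Exact two-sided p-value (enumerate n! = 120 permutations of y under H0): p = 1.000000.
Step 5: alpha = 0.05. fail to reject H0.

tau_b = 0.0000 (C=5, D=5), p = 1.000000, fail to reject H0.


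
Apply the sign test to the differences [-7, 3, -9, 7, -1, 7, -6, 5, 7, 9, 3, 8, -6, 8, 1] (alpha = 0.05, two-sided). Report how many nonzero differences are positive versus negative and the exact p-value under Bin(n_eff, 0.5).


Step 1: Discard zero differences. Original n = 15; n_eff = number of nonzero differences = 15.
Nonzero differences (with sign): -7, +3, -9, +7, -1, +7, -6, +5, +7, +9, +3, +8, -6, +8, +1
Step 2: Count signs: positive = 10, negative = 5.
Step 3: Under H0: P(positive) = 0.5, so the number of positives S ~ Bin(15, 0.5).
Step 4: Two-sided exact p-value = sum of Bin(15,0.5) probabilities at or below the observed probability = 0.301758.
Step 5: alpha = 0.05. fail to reject H0.

n_eff = 15, pos = 10, neg = 5, p = 0.301758, fail to reject H0.


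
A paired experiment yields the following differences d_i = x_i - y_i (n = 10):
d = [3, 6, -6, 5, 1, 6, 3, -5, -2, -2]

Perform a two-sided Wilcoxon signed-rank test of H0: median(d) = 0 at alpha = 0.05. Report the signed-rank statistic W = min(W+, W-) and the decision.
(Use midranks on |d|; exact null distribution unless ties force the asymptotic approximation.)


Step 1: Drop any zero differences (none here) and take |d_i|.
|d| = [3, 6, 6, 5, 1, 6, 3, 5, 2, 2]
Step 2: Midrank |d_i| (ties get averaged ranks).
ranks: |3|->4.5, |6|->9, |6|->9, |5|->6.5, |1|->1, |6|->9, |3|->4.5, |5|->6.5, |2|->2.5, |2|->2.5
Step 3: Attach original signs; sum ranks with positive sign and with negative sign.
W+ = 4.5 + 9 + 6.5 + 1 + 9 + 4.5 = 34.5
W- = 9 + 6.5 + 2.5 + 2.5 = 20.5
(Check: W+ + W- = 55 should equal n(n+1)/2 = 55.)
Step 4: Test statistic W = min(W+, W-) = 20.5.
Step 5: Ties in |d|, so use the tie-corrected normal approximation.
        E[W] = n(n+1)/4 = 10*11/4 = 27.5.
        Tie groups: |d|=2 (t=2), |d|=3 (t=2), |d|=5 (t=2), |d|=6 (t=3); sum(t^3 - t) = 42.
        Var[W] = n(n+1)(2n+1)/24 - sum(t^3-t)/48 = 2310/24 - 42/48 = 95.375.
        z = (W - E[W]) / sqrt(Var[W]) = (20.5 - 27.5) / 9.7660 = -0.7168.
        Two-sided p = 2*Phi(z) = 0.473515.
Step 6: alpha = 0.05. fail to reject H0.

W+ = 34.5, W- = 20.5, W = min = 20.5, p = 0.473515, fail to reject H0.


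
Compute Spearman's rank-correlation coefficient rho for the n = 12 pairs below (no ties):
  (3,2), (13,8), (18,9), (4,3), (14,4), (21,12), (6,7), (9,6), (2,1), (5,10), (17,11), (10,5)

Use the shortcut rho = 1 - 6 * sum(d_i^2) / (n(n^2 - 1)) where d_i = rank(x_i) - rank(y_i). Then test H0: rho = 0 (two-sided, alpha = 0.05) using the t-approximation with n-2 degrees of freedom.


Step 1: Rank x and y separately (midranks; no ties here).
rank(x): 3->2, 13->8, 18->11, 4->3, 14->9, 21->12, 6->5, 9->6, 2->1, 5->4, 17->10, 10->7
rank(y): 2->2, 8->8, 9->9, 3->3, 4->4, 12->12, 7->7, 6->6, 1->1, 10->10, 11->11, 5->5
Step 2: d_i = R_x(i) - R_y(i); compute d_i^2.
  (2-2)^2=0, (8-8)^2=0, (11-9)^2=4, (3-3)^2=0, (9-4)^2=25, (12-12)^2=0, (5-7)^2=4, (6-6)^2=0, (1-1)^2=0, (4-10)^2=36, (10-11)^2=1, (7-5)^2=4
sum(d^2) = 74.
Step 3: rho = 1 - 6*74 / (12*(12^2 - 1)) = 1 - 444/1716 = 0.741259.
Step 4: Under H0, t = rho * sqrt((n-2)/(1-rho^2)) = 3.4923 ~ t(10).
Step 5: Two-sided p-value from the t-distribution with 10 df = 0.005801.
Step 6: alpha = 0.05. reject H0.

rho = 0.7413, p = 0.005801, reject H0 at alpha = 0.05.


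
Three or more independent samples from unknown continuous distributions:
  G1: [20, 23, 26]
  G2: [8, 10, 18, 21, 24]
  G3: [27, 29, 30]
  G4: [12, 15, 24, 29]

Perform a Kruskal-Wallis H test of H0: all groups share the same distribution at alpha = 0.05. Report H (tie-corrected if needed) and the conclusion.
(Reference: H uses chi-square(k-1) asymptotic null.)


Step 1: Combine all N = 15 observations and assign midranks.
sorted (value, group, rank): (8,G2,1), (10,G2,2), (12,G4,3), (15,G4,4), (18,G2,5), (20,G1,6), (21,G2,7), (23,G1,8), (24,G2,9.5), (24,G4,9.5), (26,G1,11), (27,G3,12), (29,G3,13.5), (29,G4,13.5), (30,G3,15)
Step 2: Sum ranks within each group.
R_1 = 25 (n_1 = 3)
R_2 = 24.5 (n_2 = 5)
R_3 = 40.5 (n_3 = 3)
R_4 = 30 (n_4 = 4)
Step 3: H = 12/(N(N+1)) * sum(R_i^2/n_i) - 3(N+1)
     = 12/(15*16) * (25^2/3 + 24.5^2/5 + 40.5^2/3 + 30^2/4) - 3*16
     = 0.050000 * 1100.13 - 48
     = 7.006667.
Step 4: Ties present; correction factor C = 1 - 12/(15^3 - 15) = 0.996429. Corrected H = 7.006667 / 0.996429 = 7.031780.
Step 5: Under H0, H ~ chi^2(3); p-value = 0.070892.
Step 6: alpha = 0.05. fail to reject H0.

H = 7.0318, df = 3, p = 0.070892, fail to reject H0.


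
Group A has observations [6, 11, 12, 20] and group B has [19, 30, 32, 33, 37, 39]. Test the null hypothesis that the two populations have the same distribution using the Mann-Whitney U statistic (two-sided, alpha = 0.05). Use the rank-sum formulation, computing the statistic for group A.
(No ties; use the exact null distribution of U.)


Step 1: Combine and sort all 10 observations; assign midranks.
sorted (value, group): (6,X), (11,X), (12,X), (19,Y), (20,X), (30,Y), (32,Y), (33,Y), (37,Y), (39,Y)
ranks: 6->1, 11->2, 12->3, 19->4, 20->5, 30->6, 32->7, 33->8, 37->9, 39->10
Step 2: Rank sum for X: R1 = 1 + 2 + 3 + 5 = 11.
Step 3: U_X = R1 - n1(n1+1)/2 = 11 - 4*5/2 = 11 - 10 = 1.
       U_Y = n1*n2 - U_X = 24 - 1 = 23.
Step 4: No ties, so the exact null distribution of U (based on enumerating the C(10,4) = 210 equally likely rank assignments) gives the two-sided p-value.
Step 5: p-value = 0.019048; compare to alpha = 0.05. reject H0.

U_X = 1, p = 0.019048, reject H0 at alpha = 0.05.


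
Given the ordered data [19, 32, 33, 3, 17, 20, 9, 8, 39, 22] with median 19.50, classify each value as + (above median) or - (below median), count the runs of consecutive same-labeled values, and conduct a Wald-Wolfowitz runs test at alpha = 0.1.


Step 1: Compute median = 19.50; label A = above, B = below.
Labels in order: BAABBABBAA  (n_A = 5, n_B = 5)
Step 2: Count runs R = 6.
Step 3: Under H0 (random ordering), E[R] = 2*n_A*n_B/(n_A+n_B) + 1 = 2*5*5/10 + 1 = 6.0000.
        Var[R] = 2*n_A*n_B*(2*n_A*n_B - n_A - n_B) / ((n_A+n_B)^2 * (n_A+n_B-1)) = 2000/900 = 2.2222.
        SD[R] = 1.4907.
Step 4: R = E[R], so z = 0 with no continuity correction.
Step 5: Two-sided p-value via normal approximation = 2*(1 - Phi(|z|)) = 1.000000.
Step 6: alpha = 0.1. fail to reject H0.

R = 6, z = 0.0000, p = 1.000000, fail to reject H0.


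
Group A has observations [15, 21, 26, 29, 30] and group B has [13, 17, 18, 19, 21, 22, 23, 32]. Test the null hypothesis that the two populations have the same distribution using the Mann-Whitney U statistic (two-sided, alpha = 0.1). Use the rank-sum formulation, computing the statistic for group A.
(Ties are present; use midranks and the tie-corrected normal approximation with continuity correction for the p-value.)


Step 1: Combine and sort all 13 observations; assign midranks.
sorted (value, group): (13,Y), (15,X), (17,Y), (18,Y), (19,Y), (21,X), (21,Y), (22,Y), (23,Y), (26,X), (29,X), (30,X), (32,Y)
ranks: 13->1, 15->2, 17->3, 18->4, 19->5, 21->6.5, 21->6.5, 22->8, 23->9, 26->10, 29->11, 30->12, 32->13
Step 2: Rank sum for X: R1 = 2 + 6.5 + 10 + 11 + 12 = 41.5.
Step 3: U_X = R1 - n1(n1+1)/2 = 41.5 - 5*6/2 = 41.5 - 15 = 26.5.
       U_Y = n1*n2 - U_X = 40 - 26.5 = 13.5.
Step 4: Ties are present, so use the tie-corrected normal approximation (with continuity correction) for the p-value.
Step 5: p-value = 0.379120; compare to alpha = 0.1. fail to reject H0.

U_X = 26.5, p = 0.379120, fail to reject H0 at alpha = 0.1.


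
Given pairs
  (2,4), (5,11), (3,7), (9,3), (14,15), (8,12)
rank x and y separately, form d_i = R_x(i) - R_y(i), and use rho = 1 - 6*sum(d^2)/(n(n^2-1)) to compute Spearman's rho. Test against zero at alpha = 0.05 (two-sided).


Step 1: Rank x and y separately (midranks; no ties here).
rank(x): 2->1, 5->3, 3->2, 9->5, 14->6, 8->4
rank(y): 4->2, 11->4, 7->3, 3->1, 15->6, 12->5
Step 2: d_i = R_x(i) - R_y(i); compute d_i^2.
  (1-2)^2=1, (3-4)^2=1, (2-3)^2=1, (5-1)^2=16, (6-6)^2=0, (4-5)^2=1
sum(d^2) = 20.
Step 3: rho = 1 - 6*20 / (6*(6^2 - 1)) = 1 - 120/210 = 0.428571.
Step 4: Under H0, t = rho * sqrt((n-2)/(1-rho^2)) = 0.9487 ~ t(4).
Step 5: Two-sided p-value from the t-distribution with 4 df = 0.396501.
Step 6: alpha = 0.05. fail to reject H0.

rho = 0.4286, p = 0.396501, fail to reject H0 at alpha = 0.05.


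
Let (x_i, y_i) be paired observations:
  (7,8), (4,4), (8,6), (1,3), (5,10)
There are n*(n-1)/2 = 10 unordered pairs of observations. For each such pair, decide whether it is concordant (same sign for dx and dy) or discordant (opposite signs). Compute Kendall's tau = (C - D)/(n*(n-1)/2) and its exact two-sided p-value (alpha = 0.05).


Step 1: Enumerate the 10 unordered pairs (i,j) with i<j and classify each by sign(x_j-x_i) * sign(y_j-y_i).
  (1,2):dx=-3,dy=-4->C; (1,3):dx=+1,dy=-2->D; (1,4):dx=-6,dy=-5->C; (1,5):dx=-2,dy=+2->D
  (2,3):dx=+4,dy=+2->C; (2,4):dx=-3,dy=-1->C; (2,5):dx=+1,dy=+6->C; (3,4):dx=-7,dy=-3->C
  (3,5):dx=-3,dy=+4->D; (4,5):dx=+4,dy=+7->C
Step 2: C = 7, D = 3, total pairs = 10.
Step 3: tau = (C - D)/(n(n-1)/2) = (7 - 3)/10 = 0.400000.
Step 4: Exact two-sided p-value (enumerate n! = 120 permutations of y under H0): p = 0.483333.
Step 5: alpha = 0.05. fail to reject H0.

tau_b = 0.4000 (C=7, D=3), p = 0.483333, fail to reject H0.


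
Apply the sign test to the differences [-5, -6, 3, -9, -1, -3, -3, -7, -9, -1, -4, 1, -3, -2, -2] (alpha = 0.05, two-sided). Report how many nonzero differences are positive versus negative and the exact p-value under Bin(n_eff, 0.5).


Step 1: Discard zero differences. Original n = 15; n_eff = number of nonzero differences = 15.
Nonzero differences (with sign): -5, -6, +3, -9, -1, -3, -3, -7, -9, -1, -4, +1, -3, -2, -2
Step 2: Count signs: positive = 2, negative = 13.
Step 3: Under H0: P(positive) = 0.5, so the number of positives S ~ Bin(15, 0.5).
Step 4: Two-sided exact p-value = sum of Bin(15,0.5) probabilities at or below the observed probability = 0.007385.
Step 5: alpha = 0.05. reject H0.

n_eff = 15, pos = 2, neg = 13, p = 0.007385, reject H0.


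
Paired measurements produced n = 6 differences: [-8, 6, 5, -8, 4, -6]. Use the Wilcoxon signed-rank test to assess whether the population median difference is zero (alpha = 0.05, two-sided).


Step 1: Drop any zero differences (none here) and take |d_i|.
|d| = [8, 6, 5, 8, 4, 6]
Step 2: Midrank |d_i| (ties get averaged ranks).
ranks: |8|->5.5, |6|->3.5, |5|->2, |8|->5.5, |4|->1, |6|->3.5
Step 3: Attach original signs; sum ranks with positive sign and with negative sign.
W+ = 3.5 + 2 + 1 = 6.5
W- = 5.5 + 5.5 + 3.5 = 14.5
(Check: W+ + W- = 21 should equal n(n+1)/2 = 21.)
Step 4: Test statistic W = min(W+, W-) = 6.5.
Step 5: Ties in |d|, so use the tie-corrected normal approximation.
        E[W] = n(n+1)/4 = 6*7/4 = 10.5.
        Tie groups: |d|=6 (t=2), |d|=8 (t=2); sum(t^3 - t) = 12.
        Var[W] = n(n+1)(2n+1)/24 - sum(t^3-t)/48 = 546/24 - 12/48 = 22.5.
        z = (W - E[W]) / sqrt(Var[W]) = (6.5 - 10.5) / 4.7434 = -0.8433.
        Two-sided p = 2*Phi(z) = 0.399075.
Step 6: alpha = 0.05. fail to reject H0.

W+ = 6.5, W- = 14.5, W = min = 6.5, p = 0.399075, fail to reject H0.


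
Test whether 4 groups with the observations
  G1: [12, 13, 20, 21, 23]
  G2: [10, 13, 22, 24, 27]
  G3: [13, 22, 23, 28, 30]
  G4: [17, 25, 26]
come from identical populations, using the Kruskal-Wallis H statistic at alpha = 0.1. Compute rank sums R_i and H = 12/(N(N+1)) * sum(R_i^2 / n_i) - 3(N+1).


Step 1: Combine all N = 18 observations and assign midranks.
sorted (value, group, rank): (10,G2,1), (12,G1,2), (13,G1,4), (13,G2,4), (13,G3,4), (17,G4,6), (20,G1,7), (21,G1,8), (22,G2,9.5), (22,G3,9.5), (23,G1,11.5), (23,G3,11.5), (24,G2,13), (25,G4,14), (26,G4,15), (27,G2,16), (28,G3,17), (30,G3,18)
Step 2: Sum ranks within each group.
R_1 = 32.5 (n_1 = 5)
R_2 = 43.5 (n_2 = 5)
R_3 = 60 (n_3 = 5)
R_4 = 35 (n_4 = 3)
Step 3: H = 12/(N(N+1)) * sum(R_i^2/n_i) - 3(N+1)
     = 12/(18*19) * (32.5^2/5 + 43.5^2/5 + 60^2/5 + 35^2/3) - 3*19
     = 0.035088 * 1718.03 - 57
     = 3.281871.
Step 4: Ties present; correction factor C = 1 - 36/(18^3 - 18) = 0.993808. Corrected H = 3.281871 / 0.993808 = 3.302319.
Step 5: Under H0, H ~ chi^2(3); p-value = 0.347320.
Step 6: alpha = 0.1. fail to reject H0.

H = 3.3023, df = 3, p = 0.347320, fail to reject H0.
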